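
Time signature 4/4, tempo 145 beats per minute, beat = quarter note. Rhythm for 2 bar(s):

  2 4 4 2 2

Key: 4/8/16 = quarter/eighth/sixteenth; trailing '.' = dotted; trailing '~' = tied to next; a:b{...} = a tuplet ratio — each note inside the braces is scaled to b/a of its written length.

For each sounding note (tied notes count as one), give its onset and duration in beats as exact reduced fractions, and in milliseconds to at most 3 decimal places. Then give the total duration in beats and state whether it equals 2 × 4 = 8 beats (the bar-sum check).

1) 0.0ms=0b +827.586ms=2b
2) 827.586ms=2b +413.793ms=1b
3) 1241.379ms=3b +413.793ms=1b
4) 1655.172ms=4b +827.586ms=2b
5) 2482.759ms=6b +827.586ms=2b
Σ=8b of 8 (145bpm 4/4) — PASS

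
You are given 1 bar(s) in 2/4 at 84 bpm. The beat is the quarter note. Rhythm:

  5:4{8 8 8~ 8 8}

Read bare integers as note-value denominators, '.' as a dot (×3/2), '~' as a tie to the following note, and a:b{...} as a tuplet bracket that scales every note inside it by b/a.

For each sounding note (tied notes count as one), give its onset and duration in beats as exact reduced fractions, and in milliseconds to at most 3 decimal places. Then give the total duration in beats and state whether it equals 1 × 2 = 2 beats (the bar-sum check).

1) 0.0ms=0b +285.714ms=2/5b
2) 285.714ms=2/5b +285.714ms=2/5b
3) 571.429ms=4/5b +571.429ms=4/5b
4) 1142.857ms=8/5b +285.714ms=2/5b
Σ=2b of 2 (84bpm 2/4) — PASS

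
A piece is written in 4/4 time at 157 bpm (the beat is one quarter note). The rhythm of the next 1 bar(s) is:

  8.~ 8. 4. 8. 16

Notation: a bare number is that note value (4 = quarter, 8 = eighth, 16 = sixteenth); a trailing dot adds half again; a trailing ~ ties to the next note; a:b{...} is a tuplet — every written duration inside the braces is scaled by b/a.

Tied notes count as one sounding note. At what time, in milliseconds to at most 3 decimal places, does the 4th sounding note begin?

1. 0.0ms @ 0 + 573.248ms (3/2)
2. 573.248ms @ 3/2 + 573.248ms (3/2)
3. 1146.497ms @ 3 + 286.624ms (3/4)
4. 1433.121ms @ 15/4 + 95.541ms (1/4)

note 4 onset = 15/4b = 1433.121ms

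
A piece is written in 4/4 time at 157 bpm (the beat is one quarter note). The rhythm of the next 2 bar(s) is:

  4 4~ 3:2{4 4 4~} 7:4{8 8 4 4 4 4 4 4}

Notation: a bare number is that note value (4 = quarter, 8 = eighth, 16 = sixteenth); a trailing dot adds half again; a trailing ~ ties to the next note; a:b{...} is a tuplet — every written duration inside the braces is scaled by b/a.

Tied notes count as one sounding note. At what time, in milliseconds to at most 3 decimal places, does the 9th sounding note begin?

1. 0.0ms @ 0 + 382.166ms (1)
2. 382.166ms @ 1 + 636.943ms (5/3)
3. 1019.108ms @ 8/3 + 254.777ms (2/3)
4. 1273.885ms @ 10/3 + 363.967ms (20/21)
5. 1637.853ms @ 30/7 + 109.19ms (2/7)
6. 1747.043ms @ 32/7 + 218.38ms (4/7)
7. 1965.423ms @ 36/7 + 218.38ms (4/7)
8. 2183.803ms @ 40/7 + 218.38ms (4/7)
9. 2402.184ms @ 44/7 + 218.38ms (4/7)
10. 2620.564ms @ 48/7 + 218.38ms (4/7)
11. 2838.944ms @ 52/7 + 218.38ms (4/7)

note 9 onset = 44/7b = 2402.184ms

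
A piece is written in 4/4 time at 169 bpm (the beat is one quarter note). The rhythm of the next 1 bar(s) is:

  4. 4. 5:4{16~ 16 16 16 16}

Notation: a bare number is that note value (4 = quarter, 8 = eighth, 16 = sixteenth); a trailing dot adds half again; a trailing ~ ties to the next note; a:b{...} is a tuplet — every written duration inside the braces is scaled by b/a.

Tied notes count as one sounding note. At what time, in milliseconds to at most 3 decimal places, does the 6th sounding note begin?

note 6 onset = 19/5b = 1349.112ms

1. 0.0ms @ 0 + 532.544ms (3/2)
2. 532.544ms @ 3/2 + 532.544ms (3/2)
3. 1065.089ms @ 3 + 142.012ms (2/5)
4. 1207.101ms @ 17/5 + 71.006ms (1/5)
5. 1278.107ms @ 18/5 + 71.006ms (1/5)
6. 1349.112ms @ 19/5 + 71.006ms (1/5)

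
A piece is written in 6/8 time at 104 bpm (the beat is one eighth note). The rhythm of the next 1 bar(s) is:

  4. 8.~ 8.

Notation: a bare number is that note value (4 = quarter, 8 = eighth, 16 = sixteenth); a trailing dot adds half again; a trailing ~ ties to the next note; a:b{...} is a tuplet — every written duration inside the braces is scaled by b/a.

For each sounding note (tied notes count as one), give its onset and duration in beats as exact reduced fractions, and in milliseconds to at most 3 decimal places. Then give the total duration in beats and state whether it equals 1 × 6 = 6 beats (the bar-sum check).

1) 0.0ms=0b +1730.769ms=3b
2) 1730.769ms=3b +1730.769ms=3b
Σ=6b of 6 (104bpm 6/8) — PASS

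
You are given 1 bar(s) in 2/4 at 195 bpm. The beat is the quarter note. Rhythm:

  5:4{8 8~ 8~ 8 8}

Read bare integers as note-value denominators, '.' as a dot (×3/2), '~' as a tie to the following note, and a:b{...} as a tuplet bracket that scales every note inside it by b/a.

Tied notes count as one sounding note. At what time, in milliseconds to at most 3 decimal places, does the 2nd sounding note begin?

1. 0.0ms @ 0 + 123.077ms (2/5)
2. 123.077ms @ 2/5 + 369.231ms (6/5)
3. 492.308ms @ 8/5 + 123.077ms (2/5)

note 2 onset = 2/5b = 123.077ms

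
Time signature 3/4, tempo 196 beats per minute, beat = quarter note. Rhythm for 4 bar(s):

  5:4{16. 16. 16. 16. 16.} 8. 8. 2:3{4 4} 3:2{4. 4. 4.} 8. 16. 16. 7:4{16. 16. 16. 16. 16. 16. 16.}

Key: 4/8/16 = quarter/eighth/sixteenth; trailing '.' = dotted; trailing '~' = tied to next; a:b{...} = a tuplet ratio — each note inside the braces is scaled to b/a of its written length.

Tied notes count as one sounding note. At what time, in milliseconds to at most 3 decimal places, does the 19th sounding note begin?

1. 0.0ms @ 0 + 91.837ms (3/10)
2. 91.837ms @ 3/10 + 91.837ms (3/10)
3. 183.673ms @ 3/5 + 91.837ms (3/10)
4. 275.51ms @ 9/10 + 91.837ms (3/10)
5. 367.347ms @ 6/5 + 91.837ms (3/10)
6. 459.184ms @ 3/2 + 229.592ms (3/4)
7. 688.776ms @ 9/4 + 229.592ms (3/4)
8. 918.367ms @ 3 + 459.184ms (3/2)
9. 1377.551ms @ 9/2 + 459.184ms (3/2)
10. 1836.735ms @ 6 + 306.122ms (1)
11. 2142.857ms @ 7 + 306.122ms (1)
12. 2448.98ms @ 8 + 306.122ms (1)
13. 2755.102ms @ 9 + 229.592ms (3/4)
14. 2984.694ms @ 39/4 + 114.796ms (3/8)
15. 3099.49ms @ 81/8 + 114.796ms (3/8)
16. 3214.286ms @ 21/2 + 65.598ms (3/14)
17. 3279.883ms @ 75/7 + 65.598ms (3/14)
18. 3345.481ms @ 153/14 + 65.598ms (3/14)
19. 3411.079ms @ 78/7 + 65.598ms (3/14)
20. 3476.676ms @ 159/14 + 65.598ms (3/14)
21. 3542.274ms @ 81/7 + 65.598ms (3/14)
22. 3607.872ms @ 165/14 + 65.598ms (3/14)

note 19 onset = 78/7b = 3411.079ms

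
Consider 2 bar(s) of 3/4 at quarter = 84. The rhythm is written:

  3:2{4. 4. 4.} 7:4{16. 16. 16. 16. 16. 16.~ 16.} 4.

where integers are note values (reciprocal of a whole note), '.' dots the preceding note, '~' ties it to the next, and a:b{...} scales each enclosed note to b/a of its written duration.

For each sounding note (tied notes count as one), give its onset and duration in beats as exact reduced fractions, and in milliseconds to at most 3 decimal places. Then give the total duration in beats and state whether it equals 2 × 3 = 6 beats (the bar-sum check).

1) 0.0ms=0b +714.286ms=1b
2) 714.286ms=1b +714.286ms=1b
3) 1428.571ms=2b +714.286ms=1b
4) 2142.857ms=3b +153.061ms=3/14b
5) 2295.918ms=45/14b +153.061ms=3/14b
6) 2448.98ms=24/7b +153.061ms=3/14b
7) 2602.041ms=51/14b +153.061ms=3/14b
8) 2755.102ms=27/7b +153.061ms=3/14b
9) 2908.163ms=57/14b +306.122ms=3/7b
10) 3214.286ms=9/2b +1071.429ms=3/2b
Σ=6b of 6 (84bpm 3/4) — PASS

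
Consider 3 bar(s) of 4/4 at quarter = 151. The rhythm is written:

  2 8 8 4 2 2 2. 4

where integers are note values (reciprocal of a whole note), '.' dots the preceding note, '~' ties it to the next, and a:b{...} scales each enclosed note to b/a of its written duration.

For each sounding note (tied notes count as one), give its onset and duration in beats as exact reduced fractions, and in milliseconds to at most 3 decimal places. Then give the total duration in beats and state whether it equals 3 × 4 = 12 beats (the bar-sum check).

1) 0.0ms=0b +794.702ms=2b
2) 794.702ms=2b +198.675ms=1/2b
3) 993.377ms=5/2b +198.675ms=1/2b
4) 1192.053ms=3b +397.351ms=1b
5) 1589.404ms=4b +794.702ms=2b
6) 2384.106ms=6b +794.702ms=2b
7) 3178.808ms=8b +1192.053ms=3b
8) 4370.861ms=11b +397.351ms=1b
Σ=12b of 12 (151bpm 4/4) — PASS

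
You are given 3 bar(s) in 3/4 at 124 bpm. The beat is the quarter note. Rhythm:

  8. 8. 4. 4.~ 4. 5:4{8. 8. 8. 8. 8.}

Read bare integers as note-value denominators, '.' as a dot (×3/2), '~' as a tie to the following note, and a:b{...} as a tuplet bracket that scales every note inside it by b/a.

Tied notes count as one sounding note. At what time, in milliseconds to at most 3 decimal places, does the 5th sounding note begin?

1. 0.0ms @ 0 + 362.903ms (3/4)
2. 362.903ms @ 3/4 + 362.903ms (3/4)
3. 725.806ms @ 3/2 + 725.806ms (3/2)
4. 1451.613ms @ 3 + 1451.613ms (3)
5. 2903.226ms @ 6 + 290.323ms (3/5)
6. 3193.548ms @ 33/5 + 290.323ms (3/5)
7. 3483.871ms @ 36/5 + 290.323ms (3/5)
8. 3774.194ms @ 39/5 + 290.323ms (3/5)
9. 4064.516ms @ 42/5 + 290.323ms (3/5)

note 5 onset = 6b = 2903.226ms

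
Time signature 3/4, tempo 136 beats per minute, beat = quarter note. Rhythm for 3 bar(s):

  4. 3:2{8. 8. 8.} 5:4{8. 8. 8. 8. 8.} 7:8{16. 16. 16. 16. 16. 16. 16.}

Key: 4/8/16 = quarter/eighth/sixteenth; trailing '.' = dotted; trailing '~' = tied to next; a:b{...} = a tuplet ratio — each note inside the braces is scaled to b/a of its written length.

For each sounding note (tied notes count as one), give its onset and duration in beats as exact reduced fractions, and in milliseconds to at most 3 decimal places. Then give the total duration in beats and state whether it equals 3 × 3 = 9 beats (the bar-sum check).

1) 0.0ms=0b +661.765ms=3/2b
2) 661.765ms=3/2b +220.588ms=1/2b
3) 882.353ms=2b +220.588ms=1/2b
4) 1102.941ms=5/2b +220.588ms=1/2b
5) 1323.529ms=3b +264.706ms=3/5b
6) 1588.235ms=18/5b +264.706ms=3/5b
7) 1852.941ms=21/5b +264.706ms=3/5b
8) 2117.647ms=24/5b +264.706ms=3/5b
9) 2382.353ms=27/5b +264.706ms=3/5b
10) 2647.059ms=6b +189.076ms=3/7b
11) 2836.134ms=45/7b +189.076ms=3/7b
12) 3025.21ms=48/7b +189.076ms=3/7b
13) 3214.286ms=51/7b +189.076ms=3/7b
14) 3403.361ms=54/7b +189.076ms=3/7b
15) 3592.437ms=57/7b +189.076ms=3/7b
16) 3781.513ms=60/7b +189.076ms=3/7b
Σ=9b of 9 (136bpm 3/4) — PASS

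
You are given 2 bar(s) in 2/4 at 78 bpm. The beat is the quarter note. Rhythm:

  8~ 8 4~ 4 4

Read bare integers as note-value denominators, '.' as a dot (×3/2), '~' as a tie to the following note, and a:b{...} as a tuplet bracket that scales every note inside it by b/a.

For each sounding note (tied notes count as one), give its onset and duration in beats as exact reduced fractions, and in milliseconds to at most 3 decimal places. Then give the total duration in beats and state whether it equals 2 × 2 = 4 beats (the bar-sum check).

1) 0.0ms=0b +769.231ms=1b
2) 769.231ms=1b +1538.462ms=2b
3) 2307.692ms=3b +769.231ms=1b
Σ=4b of 4 (78bpm 2/4) — PASS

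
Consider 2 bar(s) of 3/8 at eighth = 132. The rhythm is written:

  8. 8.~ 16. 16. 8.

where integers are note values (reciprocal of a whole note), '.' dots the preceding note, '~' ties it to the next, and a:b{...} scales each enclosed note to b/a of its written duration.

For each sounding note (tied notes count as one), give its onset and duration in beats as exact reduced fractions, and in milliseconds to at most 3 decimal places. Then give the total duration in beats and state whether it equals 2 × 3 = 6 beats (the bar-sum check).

1) 0.0ms=0b +681.818ms=3/2b
2) 681.818ms=3/2b +1022.727ms=9/4b
3) 1704.545ms=15/4b +340.909ms=3/4b
4) 2045.455ms=9/2b +681.818ms=3/2b
Σ=6b of 6 (132bpm 3/8) — PASS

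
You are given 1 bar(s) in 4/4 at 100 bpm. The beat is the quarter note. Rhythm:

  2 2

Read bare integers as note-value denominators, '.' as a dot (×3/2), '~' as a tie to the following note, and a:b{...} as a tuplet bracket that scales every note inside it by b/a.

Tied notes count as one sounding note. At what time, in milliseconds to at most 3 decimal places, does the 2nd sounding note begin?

1. 0.0ms @ 0 + 1200.0ms (2)
2. 1200.0ms @ 2 + 1200.0ms (2)

note 2 onset = 2b = 1200.0ms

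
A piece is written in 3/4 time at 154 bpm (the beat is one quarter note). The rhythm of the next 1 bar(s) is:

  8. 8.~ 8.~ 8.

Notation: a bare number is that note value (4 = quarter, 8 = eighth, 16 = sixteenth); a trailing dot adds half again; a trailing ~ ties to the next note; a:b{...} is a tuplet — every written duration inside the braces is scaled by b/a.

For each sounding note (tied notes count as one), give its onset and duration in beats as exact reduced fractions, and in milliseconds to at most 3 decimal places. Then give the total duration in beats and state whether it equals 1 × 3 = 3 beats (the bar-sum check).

1) 0.0ms=0b +292.208ms=3/4b
2) 292.208ms=3/4b +876.623ms=9/4b
Σ=3b of 3 (154bpm 3/4) — PASS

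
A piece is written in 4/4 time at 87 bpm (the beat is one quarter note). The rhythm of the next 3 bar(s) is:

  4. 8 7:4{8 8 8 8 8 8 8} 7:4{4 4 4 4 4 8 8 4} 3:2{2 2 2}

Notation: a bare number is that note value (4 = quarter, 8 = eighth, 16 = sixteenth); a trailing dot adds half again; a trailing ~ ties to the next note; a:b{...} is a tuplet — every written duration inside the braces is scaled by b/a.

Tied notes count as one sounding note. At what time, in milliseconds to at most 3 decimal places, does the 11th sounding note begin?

1. 0.0ms @ 0 + 1034.483ms (3/2)
2. 1034.483ms @ 3/2 + 344.828ms (1/2)
3. 1379.31ms @ 2 + 197.044ms (2/7)
4. 1576.355ms @ 16/7 + 197.044ms (2/7)
5. 1773.399ms @ 18/7 + 197.044ms (2/7)
6. 1970.443ms @ 20/7 + 197.044ms (2/7)
7. 2167.488ms @ 22/7 + 197.044ms (2/7)
8. 2364.532ms @ 24/7 + 197.044ms (2/7)
9. 2561.576ms @ 26/7 + 197.044ms (2/7)
10. 2758.621ms @ 4 + 394.089ms (4/7)
11. 3152.709ms @ 32/7 + 394.089ms (4/7)
12. 3546.798ms @ 36/7 + 394.089ms (4/7)
13. 3940.887ms @ 40/7 + 394.089ms (4/7)
14. 4334.975ms @ 44/7 + 394.089ms (4/7)
15. 4729.064ms @ 48/7 + 197.044ms (2/7)
16. 4926.108ms @ 50/7 + 197.044ms (2/7)
17. 5123.153ms @ 52/7 + 394.089ms (4/7)
18. 5517.241ms @ 8 + 919.54ms (4/3)
19. 6436.782ms @ 28/3 + 919.54ms (4/3)
20. 7356.322ms @ 32/3 + 919.54ms (4/3)

note 11 onset = 32/7b = 3152.709ms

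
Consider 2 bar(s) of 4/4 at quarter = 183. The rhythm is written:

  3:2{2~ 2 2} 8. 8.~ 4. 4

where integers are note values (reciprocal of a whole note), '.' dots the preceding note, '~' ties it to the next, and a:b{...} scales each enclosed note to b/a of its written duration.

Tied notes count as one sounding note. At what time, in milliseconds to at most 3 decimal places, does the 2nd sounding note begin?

1. 0.0ms @ 0 + 874.317ms (8/3)
2. 874.317ms @ 8/3 + 437.158ms (4/3)
3. 1311.475ms @ 4 + 245.902ms (3/4)
4. 1557.377ms @ 19/4 + 737.705ms (9/4)
5. 2295.082ms @ 7 + 327.869ms (1)

note 2 onset = 8/3b = 874.317ms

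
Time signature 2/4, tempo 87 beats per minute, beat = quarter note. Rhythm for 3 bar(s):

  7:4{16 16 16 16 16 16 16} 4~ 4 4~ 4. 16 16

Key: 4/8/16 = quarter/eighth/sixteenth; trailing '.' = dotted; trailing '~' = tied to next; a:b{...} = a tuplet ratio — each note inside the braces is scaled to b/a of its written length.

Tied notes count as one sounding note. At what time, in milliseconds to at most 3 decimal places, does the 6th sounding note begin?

1. 0.0ms @ 0 + 98.522ms (1/7)
2. 98.522ms @ 1/7 + 98.522ms (1/7)
3. 197.044ms @ 2/7 + 98.522ms (1/7)
4. 295.567ms @ 3/7 + 98.522ms (1/7)
5. 394.089ms @ 4/7 + 98.522ms (1/7)
6. 492.611ms @ 5/7 + 98.522ms (1/7)
7. 591.133ms @ 6/7 + 98.522ms (1/7)
8. 689.655ms @ 1 + 1379.31ms (2)
9. 2068.966ms @ 3 + 1724.138ms (5/2)
10. 3793.103ms @ 11/2 + 172.414ms (1/4)
11. 3965.517ms @ 23/4 + 172.414ms (1/4)

note 6 onset = 5/7b = 492.611ms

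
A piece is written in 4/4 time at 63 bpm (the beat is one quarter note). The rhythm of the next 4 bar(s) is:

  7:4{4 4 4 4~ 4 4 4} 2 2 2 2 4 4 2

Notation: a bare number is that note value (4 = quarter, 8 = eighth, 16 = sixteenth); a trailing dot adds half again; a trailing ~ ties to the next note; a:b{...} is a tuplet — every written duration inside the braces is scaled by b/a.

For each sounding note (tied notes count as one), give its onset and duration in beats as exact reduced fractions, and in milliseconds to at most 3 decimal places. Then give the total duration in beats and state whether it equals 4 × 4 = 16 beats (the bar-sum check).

1) 0.0ms=0b +544.218ms=4/7b
2) 544.218ms=4/7b +544.218ms=4/7b
3) 1088.435ms=8/7b +544.218ms=4/7b
4) 1632.653ms=12/7b +1088.435ms=8/7b
5) 2721.088ms=20/7b +544.218ms=4/7b
6) 3265.306ms=24/7b +544.218ms=4/7b
7) 3809.524ms=4b +1904.762ms=2b
8) 5714.286ms=6b +1904.762ms=2b
9) 7619.048ms=8b +1904.762ms=2b
10) 9523.81ms=10b +1904.762ms=2b
11) 11428.571ms=12b +952.381ms=1b
12) 12380.952ms=13b +952.381ms=1b
13) 13333.333ms=14b +1904.762ms=2b
Σ=16b of 16 (63bpm 4/4) — PASS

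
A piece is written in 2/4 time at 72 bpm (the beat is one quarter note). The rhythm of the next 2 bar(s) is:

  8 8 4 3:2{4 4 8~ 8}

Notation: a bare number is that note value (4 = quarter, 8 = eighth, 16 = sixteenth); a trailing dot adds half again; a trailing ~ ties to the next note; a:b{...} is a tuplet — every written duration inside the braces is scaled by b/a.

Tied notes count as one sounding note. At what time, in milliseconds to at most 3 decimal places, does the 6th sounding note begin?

note 6 onset = 10/3b = 2777.778ms

1. 0.0ms @ 0 + 416.667ms (1/2)
2. 416.667ms @ 1/2 + 416.667ms (1/2)
3. 833.333ms @ 1 + 833.333ms (1)
4. 1666.667ms @ 2 + 555.556ms (2/3)
5. 2222.222ms @ 8/3 + 555.556ms (2/3)
6. 2777.778ms @ 10/3 + 555.556ms (2/3)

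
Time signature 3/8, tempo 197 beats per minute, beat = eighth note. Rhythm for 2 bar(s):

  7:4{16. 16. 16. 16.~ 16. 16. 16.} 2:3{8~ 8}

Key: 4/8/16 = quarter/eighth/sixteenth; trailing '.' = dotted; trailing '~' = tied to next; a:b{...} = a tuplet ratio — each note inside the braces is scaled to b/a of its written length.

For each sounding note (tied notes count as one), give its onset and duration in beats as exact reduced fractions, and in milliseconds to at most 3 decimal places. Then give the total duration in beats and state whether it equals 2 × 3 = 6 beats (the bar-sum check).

1) 0.0ms=0b +130.529ms=3/7b
2) 130.529ms=3/7b +130.529ms=3/7b
3) 261.059ms=6/7b +130.529ms=3/7b
4) 391.588ms=9/7b +261.059ms=6/7b
5) 652.647ms=15/7b +130.529ms=3/7b
6) 783.176ms=18/7b +130.529ms=3/7b
7) 913.706ms=3b +913.706ms=3b
Σ=6b of 6 (197bpm 3/8) — PASS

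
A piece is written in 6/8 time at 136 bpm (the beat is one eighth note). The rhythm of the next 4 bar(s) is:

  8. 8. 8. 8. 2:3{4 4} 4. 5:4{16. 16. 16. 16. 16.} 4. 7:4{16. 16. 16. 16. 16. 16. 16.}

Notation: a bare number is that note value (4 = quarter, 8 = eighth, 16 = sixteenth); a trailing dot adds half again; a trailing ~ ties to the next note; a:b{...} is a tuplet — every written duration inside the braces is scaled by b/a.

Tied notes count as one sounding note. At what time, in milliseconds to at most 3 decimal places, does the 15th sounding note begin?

note 15 onset = 150/7b = 9453.782ms

1. 0.0ms @ 0 + 661.765ms (3/2)
2. 661.765ms @ 3/2 + 661.765ms (3/2)
3. 1323.529ms @ 3 + 661.765ms (3/2)
4. 1985.294ms @ 9/2 + 661.765ms (3/2)
5. 2647.059ms @ 6 + 1323.529ms (3)
6. 3970.588ms @ 9 + 1323.529ms (3)
7. 5294.118ms @ 12 + 1323.529ms (3)
8. 6617.647ms @ 15 + 264.706ms (3/5)
9. 6882.353ms @ 78/5 + 264.706ms (3/5)
10. 7147.059ms @ 81/5 + 264.706ms (3/5)
11. 7411.765ms @ 84/5 + 264.706ms (3/5)
12. 7676.471ms @ 87/5 + 264.706ms (3/5)
13. 7941.176ms @ 18 + 1323.529ms (3)
14. 9264.706ms @ 21 + 189.076ms (3/7)
15. 9453.782ms @ 150/7 + 189.076ms (3/7)
16. 9642.857ms @ 153/7 + 189.076ms (3/7)
17. 9831.933ms @ 156/7 + 189.076ms (3/7)
18. 10021.008ms @ 159/7 + 189.076ms (3/7)
19. 10210.084ms @ 162/7 + 189.076ms (3/7)
20. 10399.16ms @ 165/7 + 189.076ms (3/7)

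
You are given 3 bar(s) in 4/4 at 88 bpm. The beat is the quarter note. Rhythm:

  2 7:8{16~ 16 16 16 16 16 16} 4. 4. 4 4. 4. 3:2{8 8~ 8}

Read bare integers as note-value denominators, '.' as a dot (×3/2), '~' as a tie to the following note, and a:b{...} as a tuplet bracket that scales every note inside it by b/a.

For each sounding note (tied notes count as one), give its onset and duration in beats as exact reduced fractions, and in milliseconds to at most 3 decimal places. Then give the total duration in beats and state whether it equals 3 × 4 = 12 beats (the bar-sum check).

1) 0.0ms=0b +1363.636ms=2b
2) 1363.636ms=2b +389.61ms=4/7b
3) 1753.247ms=18/7b +194.805ms=2/7b
4) 1948.052ms=20/7b +194.805ms=2/7b
5) 2142.857ms=22/7b +194.805ms=2/7b
6) 2337.662ms=24/7b +194.805ms=2/7b
7) 2532.468ms=26/7b +194.805ms=2/7b
8) 2727.273ms=4b +1022.727ms=3/2b
9) 3750.0ms=11/2b +1022.727ms=3/2b
10) 4772.727ms=7b +681.818ms=1b
11) 5454.545ms=8b +1022.727ms=3/2b
12) 6477.273ms=19/2b +1022.727ms=3/2b
13) 7500.0ms=11b +227.273ms=1/3b
14) 7727.273ms=34/3b +454.545ms=2/3b
Σ=12b of 12 (88bpm 4/4) — PASS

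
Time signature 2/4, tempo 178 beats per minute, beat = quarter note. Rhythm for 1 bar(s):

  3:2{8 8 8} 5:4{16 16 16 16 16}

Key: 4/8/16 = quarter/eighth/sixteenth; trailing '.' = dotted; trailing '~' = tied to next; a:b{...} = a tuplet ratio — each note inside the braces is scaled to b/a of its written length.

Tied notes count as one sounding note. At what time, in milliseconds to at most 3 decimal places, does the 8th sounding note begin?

note 8 onset = 9/5b = 606.742ms

1. 0.0ms @ 0 + 112.36ms (1/3)
2. 112.36ms @ 1/3 + 112.36ms (1/3)
3. 224.719ms @ 2/3 + 112.36ms (1/3)
4. 337.079ms @ 1 + 67.416ms (1/5)
5. 404.494ms @ 6/5 + 67.416ms (1/5)
6. 471.91ms @ 7/5 + 67.416ms (1/5)
7. 539.326ms @ 8/5 + 67.416ms (1/5)
8. 606.742ms @ 9/5 + 67.416ms (1/5)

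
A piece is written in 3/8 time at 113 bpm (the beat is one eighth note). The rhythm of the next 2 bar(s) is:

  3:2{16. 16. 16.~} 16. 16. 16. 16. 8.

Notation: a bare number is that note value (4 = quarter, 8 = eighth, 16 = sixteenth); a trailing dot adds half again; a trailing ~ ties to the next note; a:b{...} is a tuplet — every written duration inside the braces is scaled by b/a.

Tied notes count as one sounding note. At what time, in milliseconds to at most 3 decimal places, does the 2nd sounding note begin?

1. 0.0ms @ 0 + 265.487ms (1/2)
2. 265.487ms @ 1/2 + 265.487ms (1/2)
3. 530.973ms @ 1 + 663.717ms (5/4)
4. 1194.69ms @ 9/4 + 398.23ms (3/4)
5. 1592.92ms @ 3 + 398.23ms (3/4)
6. 1991.15ms @ 15/4 + 398.23ms (3/4)
7. 2389.381ms @ 9/2 + 796.46ms (3/2)

note 2 onset = 1/2b = 265.487ms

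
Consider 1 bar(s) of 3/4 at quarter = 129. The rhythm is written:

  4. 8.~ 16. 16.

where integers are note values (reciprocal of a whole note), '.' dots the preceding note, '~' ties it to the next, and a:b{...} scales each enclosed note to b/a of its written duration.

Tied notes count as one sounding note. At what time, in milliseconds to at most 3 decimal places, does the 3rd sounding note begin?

1. 0.0ms @ 0 + 697.674ms (3/2)
2. 697.674ms @ 3/2 + 523.256ms (9/8)
3. 1220.93ms @ 21/8 + 174.419ms (3/8)

note 3 onset = 21/8b = 1220.93ms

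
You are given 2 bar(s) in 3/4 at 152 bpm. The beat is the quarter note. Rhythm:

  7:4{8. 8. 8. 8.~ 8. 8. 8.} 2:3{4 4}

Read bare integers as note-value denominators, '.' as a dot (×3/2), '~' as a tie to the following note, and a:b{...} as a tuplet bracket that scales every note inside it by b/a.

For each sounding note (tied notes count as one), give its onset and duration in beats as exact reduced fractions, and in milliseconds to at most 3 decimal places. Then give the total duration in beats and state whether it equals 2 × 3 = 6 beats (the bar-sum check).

1) 0.0ms=0b +169.173ms=3/7b
2) 169.173ms=3/7b +169.173ms=3/7b
3) 338.346ms=6/7b +169.173ms=3/7b
4) 507.519ms=9/7b +338.346ms=6/7b
5) 845.865ms=15/7b +169.173ms=3/7b
6) 1015.038ms=18/7b +169.173ms=3/7b
7) 1184.211ms=3b +592.105ms=3/2b
8) 1776.316ms=9/2b +592.105ms=3/2b
Σ=6b of 6 (152bpm 3/4) — PASS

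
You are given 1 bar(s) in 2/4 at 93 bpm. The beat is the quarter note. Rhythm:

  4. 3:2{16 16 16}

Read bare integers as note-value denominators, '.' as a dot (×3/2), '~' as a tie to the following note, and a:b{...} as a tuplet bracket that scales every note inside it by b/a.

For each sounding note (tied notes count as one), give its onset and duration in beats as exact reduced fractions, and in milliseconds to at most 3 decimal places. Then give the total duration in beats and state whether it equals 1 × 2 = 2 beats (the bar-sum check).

1) 0.0ms=0b +967.742ms=3/2b
2) 967.742ms=3/2b +107.527ms=1/6b
3) 1075.269ms=5/3b +107.527ms=1/6b
4) 1182.796ms=11/6b +107.527ms=1/6b
Σ=2b of 2 (93bpm 2/4) — PASS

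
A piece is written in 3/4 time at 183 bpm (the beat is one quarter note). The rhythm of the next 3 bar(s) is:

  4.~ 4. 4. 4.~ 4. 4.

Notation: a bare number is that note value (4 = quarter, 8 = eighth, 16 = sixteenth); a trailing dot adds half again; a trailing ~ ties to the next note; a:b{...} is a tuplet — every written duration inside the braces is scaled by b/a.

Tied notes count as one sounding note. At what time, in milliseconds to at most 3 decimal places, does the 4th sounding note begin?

1. 0.0ms @ 0 + 983.607ms (3)
2. 983.607ms @ 3 + 491.803ms (3/2)
3. 1475.41ms @ 9/2 + 983.607ms (3)
4. 2459.016ms @ 15/2 + 491.803ms (3/2)

note 4 onset = 15/2b = 2459.016ms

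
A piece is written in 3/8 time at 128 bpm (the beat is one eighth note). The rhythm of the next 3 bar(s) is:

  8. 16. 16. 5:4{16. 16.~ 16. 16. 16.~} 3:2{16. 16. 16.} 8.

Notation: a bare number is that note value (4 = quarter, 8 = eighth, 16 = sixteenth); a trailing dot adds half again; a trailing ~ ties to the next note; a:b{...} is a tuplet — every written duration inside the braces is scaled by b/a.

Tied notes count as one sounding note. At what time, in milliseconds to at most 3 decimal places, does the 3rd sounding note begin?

1. 0.0ms @ 0 + 703.125ms (3/2)
2. 703.125ms @ 3/2 + 351.562ms (3/4)
3. 1054.688ms @ 9/4 + 351.562ms (3/4)
4. 1406.25ms @ 3 + 281.25ms (3/5)
5. 1687.5ms @ 18/5 + 562.5ms (6/5)
6. 2250.0ms @ 24/5 + 281.25ms (3/5)
7. 2531.25ms @ 27/5 + 515.625ms (11/10)
8. 3046.875ms @ 13/2 + 234.375ms (1/2)
9. 3281.25ms @ 7 + 234.375ms (1/2)
10. 3515.625ms @ 15/2 + 703.125ms (3/2)

note 3 onset = 9/4b = 1054.688ms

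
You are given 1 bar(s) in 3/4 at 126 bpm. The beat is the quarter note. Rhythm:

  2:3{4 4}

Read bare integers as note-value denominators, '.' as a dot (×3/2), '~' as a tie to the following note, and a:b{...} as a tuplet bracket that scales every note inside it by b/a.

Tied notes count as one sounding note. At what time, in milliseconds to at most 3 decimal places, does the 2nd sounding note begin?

note 2 onset = 3/2b = 714.286ms

1. 0.0ms @ 0 + 714.286ms (3/2)
2. 714.286ms @ 3/2 + 714.286ms (3/2)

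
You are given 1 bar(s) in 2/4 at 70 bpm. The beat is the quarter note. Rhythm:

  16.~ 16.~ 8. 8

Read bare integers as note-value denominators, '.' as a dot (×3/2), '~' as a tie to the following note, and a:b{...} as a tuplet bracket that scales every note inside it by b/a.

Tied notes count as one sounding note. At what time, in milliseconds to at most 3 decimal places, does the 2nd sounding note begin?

note 2 onset = 3/2b = 1285.714ms

1. 0.0ms @ 0 + 1285.714ms (3/2)
2. 1285.714ms @ 3/2 + 428.571ms (1/2)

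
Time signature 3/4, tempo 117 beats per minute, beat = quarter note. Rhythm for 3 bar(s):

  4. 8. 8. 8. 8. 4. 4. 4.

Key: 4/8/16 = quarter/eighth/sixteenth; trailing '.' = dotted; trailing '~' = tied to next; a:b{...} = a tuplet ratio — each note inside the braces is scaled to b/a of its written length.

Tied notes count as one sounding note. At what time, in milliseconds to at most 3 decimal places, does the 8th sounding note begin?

1. 0.0ms @ 0 + 769.231ms (3/2)
2. 769.231ms @ 3/2 + 384.615ms (3/4)
3. 1153.846ms @ 9/4 + 384.615ms (3/4)
4. 1538.462ms @ 3 + 384.615ms (3/4)
5. 1923.077ms @ 15/4 + 384.615ms (3/4)
6. 2307.692ms @ 9/2 + 769.231ms (3/2)
7. 3076.923ms @ 6 + 769.231ms (3/2)
8. 3846.154ms @ 15/2 + 769.231ms (3/2)

note 8 onset = 15/2b = 3846.154ms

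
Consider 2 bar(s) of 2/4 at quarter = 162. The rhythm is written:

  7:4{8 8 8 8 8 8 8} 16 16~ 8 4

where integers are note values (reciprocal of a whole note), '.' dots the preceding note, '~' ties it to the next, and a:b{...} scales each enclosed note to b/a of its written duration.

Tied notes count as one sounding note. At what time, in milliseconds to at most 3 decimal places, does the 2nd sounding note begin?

1. 0.0ms @ 0 + 105.82ms (2/7)
2. 105.82ms @ 2/7 + 105.82ms (2/7)
3. 211.64ms @ 4/7 + 105.82ms (2/7)
4. 317.46ms @ 6/7 + 105.82ms (2/7)
5. 423.28ms @ 8/7 + 105.82ms (2/7)
6. 529.101ms @ 10/7 + 105.82ms (2/7)
7. 634.921ms @ 12/7 + 105.82ms (2/7)
8. 740.741ms @ 2 + 92.593ms (1/4)
9. 833.333ms @ 9/4 + 277.778ms (3/4)
10. 1111.111ms @ 3 + 370.37ms (1)

note 2 onset = 2/7b = 105.82ms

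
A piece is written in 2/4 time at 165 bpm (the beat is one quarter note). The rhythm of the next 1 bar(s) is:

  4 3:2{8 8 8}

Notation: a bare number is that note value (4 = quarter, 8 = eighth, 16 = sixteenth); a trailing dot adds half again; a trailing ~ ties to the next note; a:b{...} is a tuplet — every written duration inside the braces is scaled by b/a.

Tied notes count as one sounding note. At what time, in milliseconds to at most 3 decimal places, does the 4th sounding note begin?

note 4 onset = 5/3b = 606.061ms

1. 0.0ms @ 0 + 363.636ms (1)
2. 363.636ms @ 1 + 121.212ms (1/3)
3. 484.848ms @ 4/3 + 121.212ms (1/3)
4. 606.061ms @ 5/3 + 121.212ms (1/3)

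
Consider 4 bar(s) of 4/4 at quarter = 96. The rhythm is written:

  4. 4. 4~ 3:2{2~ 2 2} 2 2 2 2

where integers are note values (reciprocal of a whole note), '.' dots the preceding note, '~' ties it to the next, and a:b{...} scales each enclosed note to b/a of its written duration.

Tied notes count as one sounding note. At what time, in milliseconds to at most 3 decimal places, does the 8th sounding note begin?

note 8 onset = 14b = 8750.0ms

1. 0.0ms @ 0 + 937.5ms (3/2)
2. 937.5ms @ 3/2 + 937.5ms (3/2)
3. 1875.0ms @ 3 + 2291.667ms (11/3)
4. 4166.667ms @ 20/3 + 833.333ms (4/3)
5. 5000.0ms @ 8 + 1250.0ms (2)
6. 6250.0ms @ 10 + 1250.0ms (2)
7. 7500.0ms @ 12 + 1250.0ms (2)
8. 8750.0ms @ 14 + 1250.0ms (2)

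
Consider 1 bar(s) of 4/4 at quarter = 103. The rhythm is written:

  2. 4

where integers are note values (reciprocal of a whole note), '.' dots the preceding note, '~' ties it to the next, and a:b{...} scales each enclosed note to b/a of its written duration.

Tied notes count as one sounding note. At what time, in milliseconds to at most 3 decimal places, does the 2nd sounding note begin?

note 2 onset = 3b = 1747.573ms

1. 0.0ms @ 0 + 1747.573ms (3)
2. 1747.573ms @ 3 + 582.524ms (1)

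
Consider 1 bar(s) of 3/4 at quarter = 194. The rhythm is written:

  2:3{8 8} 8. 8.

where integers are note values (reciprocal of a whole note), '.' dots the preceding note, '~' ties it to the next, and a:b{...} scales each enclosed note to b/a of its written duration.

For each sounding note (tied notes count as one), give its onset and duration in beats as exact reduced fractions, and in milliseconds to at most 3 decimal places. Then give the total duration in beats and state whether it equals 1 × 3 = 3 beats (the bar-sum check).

1) 0.0ms=0b +231.959ms=3/4b
2) 231.959ms=3/4b +231.959ms=3/4b
3) 463.918ms=3/2b +231.959ms=3/4b
4) 695.876ms=9/4b +231.959ms=3/4b
Σ=3b of 3 (194bpm 3/4) — PASS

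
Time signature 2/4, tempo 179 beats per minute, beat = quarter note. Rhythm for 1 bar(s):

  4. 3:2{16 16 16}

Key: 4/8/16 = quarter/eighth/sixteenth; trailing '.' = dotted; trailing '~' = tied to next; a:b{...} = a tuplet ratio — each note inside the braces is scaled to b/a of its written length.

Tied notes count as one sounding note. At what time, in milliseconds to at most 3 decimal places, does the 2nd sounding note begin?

note 2 onset = 3/2b = 502.793ms

1. 0.0ms @ 0 + 502.793ms (3/2)
2. 502.793ms @ 3/2 + 55.866ms (1/6)
3. 558.659ms @ 5/3 + 55.866ms (1/6)
4. 614.525ms @ 11/6 + 55.866ms (1/6)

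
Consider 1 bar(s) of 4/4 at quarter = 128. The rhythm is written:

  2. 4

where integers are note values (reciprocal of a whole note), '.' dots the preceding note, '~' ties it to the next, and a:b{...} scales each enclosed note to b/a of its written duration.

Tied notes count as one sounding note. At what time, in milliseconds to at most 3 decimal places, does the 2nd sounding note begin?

note 2 onset = 3b = 1406.25ms

1. 0.0ms @ 0 + 1406.25ms (3)
2. 1406.25ms @ 3 + 468.75ms (1)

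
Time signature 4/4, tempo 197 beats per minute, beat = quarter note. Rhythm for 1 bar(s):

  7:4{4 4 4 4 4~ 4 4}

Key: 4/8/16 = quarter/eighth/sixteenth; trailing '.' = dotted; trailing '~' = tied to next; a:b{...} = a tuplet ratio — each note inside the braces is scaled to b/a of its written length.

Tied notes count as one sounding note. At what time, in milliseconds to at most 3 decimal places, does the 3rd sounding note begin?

note 3 onset = 8/7b = 348.078ms

1. 0.0ms @ 0 + 174.039ms (4/7)
2. 174.039ms @ 4/7 + 174.039ms (4/7)
3. 348.078ms @ 8/7 + 174.039ms (4/7)
4. 522.117ms @ 12/7 + 174.039ms (4/7)
5. 696.157ms @ 16/7 + 348.078ms (8/7)
6. 1044.235ms @ 24/7 + 174.039ms (4/7)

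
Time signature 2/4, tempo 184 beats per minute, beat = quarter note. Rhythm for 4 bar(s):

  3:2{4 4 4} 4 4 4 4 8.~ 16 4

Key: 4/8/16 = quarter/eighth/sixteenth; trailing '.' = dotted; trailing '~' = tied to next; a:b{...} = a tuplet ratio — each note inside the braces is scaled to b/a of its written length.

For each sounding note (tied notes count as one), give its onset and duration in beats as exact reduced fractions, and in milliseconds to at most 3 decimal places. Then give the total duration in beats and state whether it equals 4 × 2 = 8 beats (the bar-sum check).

1) 0.0ms=0b +217.391ms=2/3b
2) 217.391ms=2/3b +217.391ms=2/3b
3) 434.783ms=4/3b +217.391ms=2/3b
4) 652.174ms=2b +326.087ms=1b
5) 978.261ms=3b +326.087ms=1b
6) 1304.348ms=4b +326.087ms=1b
7) 1630.435ms=5b +326.087ms=1b
8) 1956.522ms=6b +326.087ms=1b
9) 2282.609ms=7b +326.087ms=1b
Σ=8b of 8 (184bpm 2/4) — PASS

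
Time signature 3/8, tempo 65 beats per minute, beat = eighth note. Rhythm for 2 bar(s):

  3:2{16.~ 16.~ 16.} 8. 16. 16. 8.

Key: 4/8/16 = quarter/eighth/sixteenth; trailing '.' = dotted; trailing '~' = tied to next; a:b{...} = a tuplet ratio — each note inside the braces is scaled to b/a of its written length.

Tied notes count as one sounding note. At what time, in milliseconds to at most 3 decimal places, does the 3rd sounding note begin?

1. 0.0ms @ 0 + 1384.615ms (3/2)
2. 1384.615ms @ 3/2 + 1384.615ms (3/2)
3. 2769.231ms @ 3 + 692.308ms (3/4)
4. 3461.538ms @ 15/4 + 692.308ms (3/4)
5. 4153.846ms @ 9/2 + 1384.615ms (3/2)

note 3 onset = 3b = 2769.231ms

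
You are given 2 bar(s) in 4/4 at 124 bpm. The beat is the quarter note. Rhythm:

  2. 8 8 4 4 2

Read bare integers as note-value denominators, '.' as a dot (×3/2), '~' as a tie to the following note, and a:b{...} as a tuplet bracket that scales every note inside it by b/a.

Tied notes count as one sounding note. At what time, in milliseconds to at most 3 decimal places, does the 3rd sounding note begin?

note 3 onset = 7/2b = 1693.548ms

1. 0.0ms @ 0 + 1451.613ms (3)
2. 1451.613ms @ 3 + 241.935ms (1/2)
3. 1693.548ms @ 7/2 + 241.935ms (1/2)
4. 1935.484ms @ 4 + 483.871ms (1)
5. 2419.355ms @ 5 + 483.871ms (1)
6. 2903.226ms @ 6 + 967.742ms (2)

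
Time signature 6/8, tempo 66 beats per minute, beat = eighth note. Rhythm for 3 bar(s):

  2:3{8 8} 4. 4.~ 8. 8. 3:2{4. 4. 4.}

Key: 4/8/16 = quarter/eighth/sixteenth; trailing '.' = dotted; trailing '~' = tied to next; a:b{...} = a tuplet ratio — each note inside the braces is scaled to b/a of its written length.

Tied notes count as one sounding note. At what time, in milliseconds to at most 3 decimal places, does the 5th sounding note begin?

note 5 onset = 21/2b = 9545.455ms

1. 0.0ms @ 0 + 1363.636ms (3/2)
2. 1363.636ms @ 3/2 + 1363.636ms (3/2)
3. 2727.273ms @ 3 + 2727.273ms (3)
4. 5454.545ms @ 6 + 4090.909ms (9/2)
5. 9545.455ms @ 21/2 + 1363.636ms (3/2)
6. 10909.091ms @ 12 + 1818.182ms (2)
7. 12727.273ms @ 14 + 1818.182ms (2)
8. 14545.455ms @ 16 + 1818.182ms (2)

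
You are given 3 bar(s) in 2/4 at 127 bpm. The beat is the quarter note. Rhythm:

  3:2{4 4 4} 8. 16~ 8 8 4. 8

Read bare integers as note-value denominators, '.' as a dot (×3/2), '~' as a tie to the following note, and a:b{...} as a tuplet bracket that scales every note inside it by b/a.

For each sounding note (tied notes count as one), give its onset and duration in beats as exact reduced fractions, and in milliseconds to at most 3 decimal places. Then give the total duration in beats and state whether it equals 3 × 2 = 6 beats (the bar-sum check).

1) 0.0ms=0b +314.961ms=2/3b
2) 314.961ms=2/3b +314.961ms=2/3b
3) 629.921ms=4/3b +314.961ms=2/3b
4) 944.882ms=2b +354.331ms=3/4b
5) 1299.213ms=11/4b +354.331ms=3/4b
6) 1653.543ms=7/2b +236.22ms=1/2b
7) 1889.764ms=4b +708.661ms=3/2b
8) 2598.425ms=11/2b +236.22ms=1/2b
Σ=6b of 6 (127bpm 2/4) — PASS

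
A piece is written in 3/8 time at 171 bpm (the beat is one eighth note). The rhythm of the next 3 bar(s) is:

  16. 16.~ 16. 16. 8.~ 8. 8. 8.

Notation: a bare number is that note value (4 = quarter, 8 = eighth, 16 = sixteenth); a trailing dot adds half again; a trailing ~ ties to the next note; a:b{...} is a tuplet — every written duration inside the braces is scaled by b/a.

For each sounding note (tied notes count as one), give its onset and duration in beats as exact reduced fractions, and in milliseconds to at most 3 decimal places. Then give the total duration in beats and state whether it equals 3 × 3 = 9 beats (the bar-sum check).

1) 0.0ms=0b +263.158ms=3/4b
2) 263.158ms=3/4b +526.316ms=3/2b
3) 789.474ms=9/4b +263.158ms=3/4b
4) 1052.632ms=3b +1052.632ms=3b
5) 2105.263ms=6b +526.316ms=3/2b
6) 2631.579ms=15/2b +526.316ms=3/2b
Σ=9b of 9 (171bpm 3/8) — PASS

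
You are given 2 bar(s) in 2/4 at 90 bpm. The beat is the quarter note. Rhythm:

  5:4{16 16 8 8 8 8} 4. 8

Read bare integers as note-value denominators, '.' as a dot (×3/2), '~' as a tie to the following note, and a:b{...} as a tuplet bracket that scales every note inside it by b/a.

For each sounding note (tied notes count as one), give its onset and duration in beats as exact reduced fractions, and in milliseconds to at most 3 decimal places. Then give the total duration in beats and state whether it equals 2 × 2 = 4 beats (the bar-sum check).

1) 0.0ms=0b +133.333ms=1/5b
2) 133.333ms=1/5b +133.333ms=1/5b
3) 266.667ms=2/5b +266.667ms=2/5b
4) 533.333ms=4/5b +266.667ms=2/5b
5) 800.0ms=6/5b +266.667ms=2/5b
6) 1066.667ms=8/5b +266.667ms=2/5b
7) 1333.333ms=2b +1000.0ms=3/2b
8) 2333.333ms=7/2b +333.333ms=1/2b
Σ=4b of 4 (90bpm 2/4) — PASS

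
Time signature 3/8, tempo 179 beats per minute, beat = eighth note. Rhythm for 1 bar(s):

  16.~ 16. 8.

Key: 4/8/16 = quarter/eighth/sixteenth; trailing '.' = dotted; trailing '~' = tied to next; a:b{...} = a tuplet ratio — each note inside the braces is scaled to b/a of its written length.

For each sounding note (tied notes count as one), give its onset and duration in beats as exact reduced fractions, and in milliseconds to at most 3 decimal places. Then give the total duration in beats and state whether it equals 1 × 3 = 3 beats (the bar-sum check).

1) 0.0ms=0b +502.793ms=3/2b
2) 502.793ms=3/2b +502.793ms=3/2b
Σ=3b of 3 (179bpm 3/8) — PASS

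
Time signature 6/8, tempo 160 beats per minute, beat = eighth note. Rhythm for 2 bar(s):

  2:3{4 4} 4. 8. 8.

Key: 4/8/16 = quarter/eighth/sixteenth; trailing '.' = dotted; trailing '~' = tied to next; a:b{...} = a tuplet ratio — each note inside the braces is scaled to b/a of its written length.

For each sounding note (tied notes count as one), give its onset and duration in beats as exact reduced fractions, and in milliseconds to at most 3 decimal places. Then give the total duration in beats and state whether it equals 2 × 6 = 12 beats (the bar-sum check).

1) 0.0ms=0b +1125.0ms=3b
2) 1125.0ms=3b +1125.0ms=3b
3) 2250.0ms=6b +1125.0ms=3b
4) 3375.0ms=9b +562.5ms=3/2b
5) 3937.5ms=21/2b +562.5ms=3/2b
Σ=12b of 12 (160bpm 6/8) — PASS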